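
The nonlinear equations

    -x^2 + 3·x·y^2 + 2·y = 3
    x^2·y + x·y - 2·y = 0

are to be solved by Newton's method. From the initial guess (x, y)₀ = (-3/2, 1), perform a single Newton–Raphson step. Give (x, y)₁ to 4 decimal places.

At (-3/2, 1): F = (-7.7500, -1.2500).
Jacobian J = [[-2·x + 3·y^2, 6·x·y + 2], [2·x·y + y, x^2 + x - 2]].
At the point, J = [[6.0000, -7.0000], [-2.0000, -1.2500]] (det J = -21.5000).
Solving J·Δ = −F gives Δ = (0.0436, -1.0698).
Then the next iterate is (x, y)₁ = (-1.4564, -0.0698).

(-1.4564, -0.0698)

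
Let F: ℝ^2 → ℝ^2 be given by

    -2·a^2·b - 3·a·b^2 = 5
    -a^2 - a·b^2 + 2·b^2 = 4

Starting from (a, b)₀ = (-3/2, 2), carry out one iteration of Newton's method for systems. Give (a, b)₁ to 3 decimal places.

(2.102, 1.704)

At (-3/2, 2): F = (4.000, 7.750).
Jacobian J = [[-4·a·b - 3·b^2, -2·a^2 - 6·a·b], [-2·a - b^2, -2·a·b + 4·b]].
At the point, J = [[0.000, 13.500], [-1.000, 14.000]] (det J = 13.500).
Solving J·Δ = −F gives Δ = (3.602, -0.296).
Then the next iterate is (a, b)₁ = (2.102, 1.704).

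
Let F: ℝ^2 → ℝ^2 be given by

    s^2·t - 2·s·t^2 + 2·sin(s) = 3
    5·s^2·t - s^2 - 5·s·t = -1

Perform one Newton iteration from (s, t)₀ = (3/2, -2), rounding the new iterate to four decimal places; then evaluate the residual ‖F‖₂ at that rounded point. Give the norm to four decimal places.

5.7228

At (3/2, -2): F = (-17.505010, -8.7500).
Jacobian J = [[2·s·t - 2·t^2 + 2·cos(s), s^2 - 4·s·t], [10·s·t - 2·s - 5·t, 5·s^2 - 5·s]].
At the point, J = [[-13.858526, 14.2500], [-23.0000, 3.7500]] (det J = 275.780529).
Solving J·Δ = −F gives Δ = (-0.2141, 1.0202).
Then the next iterate is (s, t)₁ = (1.2859, -0.9798).
Re-evaluating at (1.2859, -0.9798): F = (-5.169704, -2.454601), so ‖F‖₂ = 5.7228.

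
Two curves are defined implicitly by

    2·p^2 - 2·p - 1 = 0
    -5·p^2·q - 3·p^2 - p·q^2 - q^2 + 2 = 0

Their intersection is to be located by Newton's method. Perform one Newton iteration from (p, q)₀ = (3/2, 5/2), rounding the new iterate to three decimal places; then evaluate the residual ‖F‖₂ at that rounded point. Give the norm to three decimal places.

At (3/2, 5/2): F = (0.500, -48.500).
Jacobian J = [[4·p - 2, 0], [-10·p·q - 6·p - q^2, -5·p^2 - 2·p·q - 2·q]].
At the point, J = [[4.000, 0.000], [-52.750, -23.750]] (det J = -95.000).
Solving J·Δ = −F gives Δ = (-0.125, -1.764).
Then the next iterate is (p, q)₁ = (1.375, 0.736).
Re-evaluating at (1.375, 0.736): F = (0.03125, -11.91590), so ‖F‖₂ = 11.916.

11.916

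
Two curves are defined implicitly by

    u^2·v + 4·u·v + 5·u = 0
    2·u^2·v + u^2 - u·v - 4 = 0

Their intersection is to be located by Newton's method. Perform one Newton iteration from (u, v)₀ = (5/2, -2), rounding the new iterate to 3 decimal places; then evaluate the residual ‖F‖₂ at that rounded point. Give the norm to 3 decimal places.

At (5/2, -2): F = (-20.000, -17.750).
Jacobian J = [[2·u·v + 4·v + 5, u^2 + 4·u], [4·u·v + 2·u - v, 2·u^2 - u]].
At the point, J = [[-13.000, 16.250], [-13.000, 10.000]] (det J = 81.250).
Solving J·Δ = −F gives Δ = (-1.088, 0.360).
Then the next iterate is (u, v)₁ = (1.412, -1.640).
Re-evaluating at (1.412, -1.640): F = (-5.47246, -6.23006), so ‖F‖₂ = 8.292.

8.292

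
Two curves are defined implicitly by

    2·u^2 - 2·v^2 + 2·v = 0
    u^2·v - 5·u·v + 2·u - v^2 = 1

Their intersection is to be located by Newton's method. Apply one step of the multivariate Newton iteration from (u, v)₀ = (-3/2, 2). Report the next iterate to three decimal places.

At (-3/2, 2): F = (0.500, 11.500).
Jacobian J = [[4·u, -4·v + 2], [2·u·v - 5·v + 2, u^2 - 5·u - 2·v]].
At the point, J = [[-6.000, -6.000], [-14.000, 5.750]] (det J = -118.500).
Solving J·Δ = −F gives Δ = (0.607, -0.523).
Then the next iterate is (u, v)₁ = (-0.893, 1.477).

(-0.893, 1.477)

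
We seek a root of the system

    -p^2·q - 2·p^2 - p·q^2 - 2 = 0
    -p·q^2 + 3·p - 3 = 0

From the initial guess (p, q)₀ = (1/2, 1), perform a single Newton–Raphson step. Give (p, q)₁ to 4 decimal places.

(0.3846, -1.2308)

At (1/2, 1): F = (-3.2500, -2.0000).
Jacobian J = [[-2·p·q - 4·p - q^2, -p^2 - 2·p·q], [-q^2 + 3, -2·p·q]].
At the point, J = [[-4.0000, -1.2500], [2.0000, -1.0000]] (det J = 6.5000).
Solving J·Δ = −F gives Δ = (-0.1154, -2.2308).
Then the next iterate is (p, q)₁ = (0.3846, -1.2308).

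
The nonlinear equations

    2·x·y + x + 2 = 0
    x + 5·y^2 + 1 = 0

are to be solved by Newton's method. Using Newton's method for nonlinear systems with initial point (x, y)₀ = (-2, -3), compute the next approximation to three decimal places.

(-0.805, -1.494)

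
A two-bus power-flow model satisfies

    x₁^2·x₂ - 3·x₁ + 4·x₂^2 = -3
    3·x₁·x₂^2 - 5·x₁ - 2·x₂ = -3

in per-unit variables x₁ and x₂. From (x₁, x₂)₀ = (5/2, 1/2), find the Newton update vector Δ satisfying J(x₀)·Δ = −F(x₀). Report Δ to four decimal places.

At (5/2, 1/2): F = (-0.3750, -8.6250).
Jacobian J = [[2·x₁·x₂ - 3, x₁^2 + 8·x₂], [3·x₂^2 - 5, 6·x₁·x₂ - 2]].
At the point, J = [[-0.5000, 10.2500], [-4.2500, 5.5000]] (det J = 40.8125).
Solving J·Δ = −F gives Δ = (-2.1156, -0.0666).

(-2.1156, -0.0666)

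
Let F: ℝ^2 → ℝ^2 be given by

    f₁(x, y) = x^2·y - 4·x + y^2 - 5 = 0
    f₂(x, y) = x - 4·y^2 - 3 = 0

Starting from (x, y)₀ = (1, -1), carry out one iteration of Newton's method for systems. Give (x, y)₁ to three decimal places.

At (1, -1): F = (-9.000, -6.000).
Jacobian J = [[2·x·y - 4, x^2 + 2·y], [1, -8·y]].
At the point, J = [[-6.000, -1.000], [1.000, 8.000]] (det J = -47.000).
Solving J·Δ = −F gives Δ = (-1.660, 0.957).
Then the next iterate is (x, y)₁ = (-0.660, -0.043).

(-0.660, -0.043)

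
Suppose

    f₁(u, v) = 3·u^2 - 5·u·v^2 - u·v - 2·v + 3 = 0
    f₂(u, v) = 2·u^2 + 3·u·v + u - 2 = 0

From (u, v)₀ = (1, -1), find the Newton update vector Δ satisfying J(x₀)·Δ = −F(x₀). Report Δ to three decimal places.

At (1, -1): F = (4.000, -2.000).
Jacobian J = [[6·u - 5·v^2 - v, -10·u·v - u - 2], [4·u + 3·v + 1, 3·u]].
At the point, J = [[2.000, 7.000], [2.000, 3.000]] (det J = -8.000).
Solving J·Δ = −F gives Δ = (3.250, -1.500).

(3.250, -1.500)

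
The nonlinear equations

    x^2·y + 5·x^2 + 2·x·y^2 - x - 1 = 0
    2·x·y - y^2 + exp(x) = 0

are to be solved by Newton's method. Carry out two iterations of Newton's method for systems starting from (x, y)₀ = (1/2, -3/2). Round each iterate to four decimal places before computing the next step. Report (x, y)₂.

(0.4339, -0.8878)

At (1/2, -3/2): F = (1.6250, -2.101279).
Jacobian J = [[2·x·y + 10·x + 2·y^2 - 1, x^2 + 4·x·y], [2·y + exp(x), 2·x - 2·y]].
At the point, J = [[7.0000, -2.7500], [-1.351279, 4.0000]] (det J = 24.283983).
Solving J·Δ = −F gives Δ = (-0.0297, 0.5153).
Then the next iterate is (x, y)₁ = (0.4703, -0.9847).
Round to (0.4703, -0.9847) and repeat: F = (0.329850, -0.295369), J = [[4.716059, -1.631236], [-0.368926, 2.9100]].
Δ = (-0.0364, 0.0969), so (x, y)₂ = (0.4339, -0.8878).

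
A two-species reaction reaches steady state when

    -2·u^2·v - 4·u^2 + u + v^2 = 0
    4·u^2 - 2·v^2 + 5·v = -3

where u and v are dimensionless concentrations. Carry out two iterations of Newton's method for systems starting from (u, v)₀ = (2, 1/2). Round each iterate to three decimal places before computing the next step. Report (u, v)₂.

(4.312, 4.895)

At (2, 1/2): F = (-17.750, 21.000).
Jacobian J = [[-4·u·v - 8·u + 1, -2·u^2 + 2·v], [8·u, -4·v + 5]].
At the point, J = [[-19.000, -7.000], [16.000, 3.000]] (det J = 55.000).
Solving J·Δ = −F gives Δ = (-1.705, 2.091).
Then the next iterate is (u, v)₁ = (0.295, 2.591).
Round to (0.295, 2.591) and repeat: F = (6.20922, 2.87654), J = [[-4.41738, 5.00795], [2.360, -5.364]].
Δ = (4.017, 2.304), so (u, v)₂ = (4.312, 4.895).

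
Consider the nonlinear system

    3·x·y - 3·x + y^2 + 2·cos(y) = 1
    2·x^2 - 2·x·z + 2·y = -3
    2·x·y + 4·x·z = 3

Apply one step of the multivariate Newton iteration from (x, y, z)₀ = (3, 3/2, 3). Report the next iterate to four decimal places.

(1.1133, 1.1940, 2.0113)

At (3, 3/2, 3): F = (5.891474, 6.0000, 42.0000).
Jacobian J = [[3·y - 3, 3·x + 2·y - 2·sin(y), 0], [4·x - 2·z, 2, -2·x], [2·y + 4·z, 2·x, 4·x]].
At the point, J = [[1.5000, 10.005010, 0.0000], [6.0000, 2.0000, -6.0000], [15.0000, 6.0000, 12.0000]] (det J = -1530.811624).
Solving J·Δ = −F gives Δ = (-1.8867, -0.3060, -0.9887).
Then the next iterate is (x, y, z)₁ = (1.1133, 1.1940, 2.0113).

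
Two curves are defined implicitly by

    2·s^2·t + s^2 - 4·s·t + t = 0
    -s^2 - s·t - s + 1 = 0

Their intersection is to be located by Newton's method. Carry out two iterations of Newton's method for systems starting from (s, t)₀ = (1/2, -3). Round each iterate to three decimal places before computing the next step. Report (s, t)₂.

(0.500, 0.500)

At (1/2, -3): F = (1.750, 1.750).
Jacobian J = [[4·s·t + 2·s - 4·t, 2·s^2 - 4·s + 1], [-2·s - t - 1, -s]].
At the point, J = [[7.000, -0.500], [1.000, -0.500]] (det J = -3.000).
Solving J·Δ = −F gives Δ = (0.000, 3.500).
Then the next iterate is (s, t)₁ = (0.500, 0.500).
Round to (0.500, 0.500) and repeat: F = (0.000, 0.000), J = [[0.000, -0.500], [-2.500, -0.500]].
Δ = (0.000, 0.000), so (s, t)₂ = (0.500, 0.500).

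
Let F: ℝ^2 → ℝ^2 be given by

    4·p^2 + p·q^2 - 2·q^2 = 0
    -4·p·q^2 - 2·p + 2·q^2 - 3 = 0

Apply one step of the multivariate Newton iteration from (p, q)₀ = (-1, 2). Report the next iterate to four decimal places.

At (-1, 2): F = (-8.0000, 23.0000).
Jacobian J = [[8·p + q^2, 2·p·q - 4·q], [-4·q^2 - 2, -8·p·q + 4·q]].
At the point, J = [[-4.0000, -12.0000], [-18.0000, 24.0000]] (det J = -312.0000).
Solving J·Δ = −F gives Δ = (0.2692, -0.7564).
Then the next iterate is (p, q)₁ = (-0.7308, 1.2436).

(-0.7308, 1.2436)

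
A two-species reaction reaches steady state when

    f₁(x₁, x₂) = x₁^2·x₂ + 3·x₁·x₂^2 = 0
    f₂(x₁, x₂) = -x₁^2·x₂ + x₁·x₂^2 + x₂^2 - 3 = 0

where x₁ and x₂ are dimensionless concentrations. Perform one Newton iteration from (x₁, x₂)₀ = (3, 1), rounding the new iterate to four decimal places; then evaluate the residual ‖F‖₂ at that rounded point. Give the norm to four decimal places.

5.7253

At (3, 1): F = (18.0000, -8.0000).
Jacobian J = [[2·x₁·x₂ + 3·x₂^2, x₁^2 + 6·x₁·x₂], [-2·x₁·x₂ + x₂^2, -x₁^2 + 2·x₁·x₂ + 2·x₂]].
At the point, J = [[9.0000, 27.0000], [-5.0000, -1.0000]] (det J = 126.0000).
Solving J·Δ = −F gives Δ = (-1.5714, -0.1429).
Then the next iterate is (x₁, x₂)₁ = (1.4286, 0.8571).
Re-evaluating at (1.4286, 0.8571): F = (4.897690, -2.965155), so ‖F‖₂ = 5.7253.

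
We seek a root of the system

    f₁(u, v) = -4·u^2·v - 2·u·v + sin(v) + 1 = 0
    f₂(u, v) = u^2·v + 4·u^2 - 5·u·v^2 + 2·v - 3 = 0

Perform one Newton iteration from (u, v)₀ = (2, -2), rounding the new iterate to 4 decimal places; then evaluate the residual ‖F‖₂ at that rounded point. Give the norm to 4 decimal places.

At (2, -2): F = (40.090703, -39.0000).
Jacobian J = [[-8·u·v - 2·v, -4·u^2 - 2·u + cos(v)], [2·u·v + 8·u - 5·v^2, u^2 - 10·u·v + 2]].
At the point, J = [[36.0000, -20.416147], [-12.0000, 46.0000]] (det J = 1411.006238).
Solving J·Δ = −F gives Δ = (-0.7427, 0.6541).
Then the next iterate is (u, v)₁ = (1.2573, -1.3459).
Re-evaluating at (1.2573, -1.3459): F = (11.919996, -12.883850), so ‖F‖₂ = 17.5522.

17.5522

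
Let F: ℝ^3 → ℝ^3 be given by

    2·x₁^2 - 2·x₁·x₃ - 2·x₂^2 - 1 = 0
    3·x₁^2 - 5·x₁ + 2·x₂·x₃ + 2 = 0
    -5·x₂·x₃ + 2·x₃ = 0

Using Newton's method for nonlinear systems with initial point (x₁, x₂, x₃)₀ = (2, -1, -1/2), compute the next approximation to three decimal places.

At (2, -1, -1/2): F = (7.000, 5.000, -3.500).
Jacobian J = [[4·x₁ - 2·x₃, -4·x₂, -2·x₁], [6·x₁ - 5, 2·x₃, 2·x₂], [0, -5·x₃, -5·x₂ + 2]].
At the point, J = [[9.000, 4.000, -4.000], [7.000, -1.000, -2.000], [0.000, 2.500, 7.000]] (det J = -284.000).
Solving J·Δ = −F gives Δ = (-0.570, 0.025, 0.491).
Then the next iterate is (x₁, x₂, x₃)₁ = (1.430, -0.975, -0.009).

(1.430, -0.975, -0.009)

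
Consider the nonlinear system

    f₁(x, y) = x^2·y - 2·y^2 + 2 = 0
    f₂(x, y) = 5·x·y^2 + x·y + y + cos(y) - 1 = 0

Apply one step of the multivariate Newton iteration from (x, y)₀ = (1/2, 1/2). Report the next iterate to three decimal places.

At (1/2, 1/2): F = (1.625, 1.25258).
Jacobian J = [[2·x·y, x^2 - 4·y], [5·y^2 + y, 10·x·y + x - sin(y) + 1]].
At the point, J = [[0.500, -1.750], [1.750, 3.52057]] (det J = 4.82279).
Solving J·Δ = −F gives Δ = (-1.641, 0.460).
Then the next iterate is (x, y)₁ = (-1.141, 0.960).

(-1.141, 0.960)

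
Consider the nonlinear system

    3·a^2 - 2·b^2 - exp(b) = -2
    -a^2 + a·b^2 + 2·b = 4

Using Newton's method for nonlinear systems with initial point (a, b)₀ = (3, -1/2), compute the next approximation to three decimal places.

At (3, -1/2): F = (27.89347, -13.250).
Jacobian J = [[6·a, -4·b - exp(b)], [-2·a + b^2, 2·a·b + 2]].
At the point, J = [[18.000, 1.39347], [-5.750, -1.000]] (det J = -9.98755).
Solving J·Δ = −F gives Δ = (-0.944, -7.821).
Then the next iterate is (a, b)₁ = (2.056, -8.321).

(2.056, -8.321)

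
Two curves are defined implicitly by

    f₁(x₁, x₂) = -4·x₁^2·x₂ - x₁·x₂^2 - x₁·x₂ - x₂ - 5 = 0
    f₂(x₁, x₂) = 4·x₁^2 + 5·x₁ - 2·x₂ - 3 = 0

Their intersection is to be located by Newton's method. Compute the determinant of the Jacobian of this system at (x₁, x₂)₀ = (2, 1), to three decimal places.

J = [[-8·x₁·x₂ - x₂^2 - x₂, -4·x₁^2 - 2·x₁·x₂ - x₁ - 1], [8·x₁ + 5, -2]].
At the point, J = [[-18.000, -23.000], [21.000, -2.000]].
det J = 519.000.

519.000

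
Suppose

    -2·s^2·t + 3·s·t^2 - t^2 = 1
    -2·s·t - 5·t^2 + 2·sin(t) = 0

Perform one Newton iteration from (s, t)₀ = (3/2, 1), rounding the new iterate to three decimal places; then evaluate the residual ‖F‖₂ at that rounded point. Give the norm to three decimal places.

1.862

At (3/2, 1): F = (-2.000, -6.31706).
Jacobian J = [[-4·s·t + 3·t^2, -2·s^2 + 6·s·t - 2·t], [-2·t, -2·s - 10·t + 2·cos(t)]].
At the point, J = [[-3.000, 2.500], [-2.000, -11.91940]] (det J = 40.75819).
Solving J·Δ = −F gives Δ = (-0.972, -0.367).
Then the next iterate is (s, t)₁ = (0.528, 0.633).
Re-evaluating at (0.528, 0.633): F = (-1.11894, -1.48876), so ‖F‖₂ = 1.862.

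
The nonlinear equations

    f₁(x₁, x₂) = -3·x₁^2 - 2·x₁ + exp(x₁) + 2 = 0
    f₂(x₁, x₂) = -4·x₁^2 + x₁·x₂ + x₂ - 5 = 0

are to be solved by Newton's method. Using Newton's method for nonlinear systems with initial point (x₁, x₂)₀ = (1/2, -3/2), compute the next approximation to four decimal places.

At (1/2, -3/2): F = (1.898721, -8.2500).
Jacobian J = [[-6·x₁ + exp(x₁) - 2, 0], [-8·x₁ + x₂, x₁ + 1]].
At the point, J = [[-3.351279, 0.0000], [-5.5000, 1.5000]] (det J = -5.026918).
Solving J·Δ = −F gives Δ = (0.5666, 7.5774).
Then the next iterate is (x₁, x₂)₁ = (1.0666, 6.0774).

(1.0666, 6.0774)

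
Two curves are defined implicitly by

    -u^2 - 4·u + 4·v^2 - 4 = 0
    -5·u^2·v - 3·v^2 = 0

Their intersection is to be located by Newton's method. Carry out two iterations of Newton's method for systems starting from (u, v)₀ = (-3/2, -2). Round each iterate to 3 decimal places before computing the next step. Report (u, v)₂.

(-0.843, -0.671)

At (-3/2, -2): F = (15.750, 10.500).
Jacobian J = [[-2·u - 4, 8·v], [-10·u·v, -5·u^2 - 6·v]].
At the point, J = [[-1.000, -16.000], [-30.000, 0.750]] (det J = -480.750).
Solving J·Δ = −F gives Δ = (0.374, 0.961).
Then the next iterate is (u, v)₁ = (-1.126, -1.039).
Round to (-1.126, -1.039) and repeat: F = (3.55421, 3.34805), J = [[-1.748, -8.312], [-11.69914, -0.10538]].
Δ = (0.283, 0.368), so (u, v)₂ = (-0.843, -0.671).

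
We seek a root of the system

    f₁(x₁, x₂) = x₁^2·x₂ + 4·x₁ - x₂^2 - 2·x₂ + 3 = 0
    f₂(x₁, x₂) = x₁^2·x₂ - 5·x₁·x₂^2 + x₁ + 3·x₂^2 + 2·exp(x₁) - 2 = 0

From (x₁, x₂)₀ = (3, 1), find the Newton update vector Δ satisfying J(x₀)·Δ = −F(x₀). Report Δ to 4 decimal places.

(-1.4018, -1.3964)

At (3, 1): F = (21.0000, 38.171074).
Jacobian J = [[2·x₁·x₂ + 4, x₁^2 - 2·x₂ - 2], [2·x₁·x₂ - 5·x₂^2 + 2·exp(x₁) + 1, x₁^2 - 10·x₁·x₂ + 6·x₂]].
At the point, J = [[10.0000, 5.0000], [42.171074, -15.0000]] (det J = -360.855369).
Solving J·Δ = −F gives Δ = (-1.4018, -1.3964).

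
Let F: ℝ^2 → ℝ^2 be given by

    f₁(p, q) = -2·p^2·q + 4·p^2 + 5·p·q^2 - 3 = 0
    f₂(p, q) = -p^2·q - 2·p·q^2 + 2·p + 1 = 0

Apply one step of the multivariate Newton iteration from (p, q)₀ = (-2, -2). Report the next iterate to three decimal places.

At (-2, -2): F = (-11.000, 21.000).
Jacobian J = [[-4·p·q + 8·p + 5·q^2, -2·p^2 + 10·p·q], [-2·p·q - 2·q^2 + 2, -p^2 - 4·p·q]].
At the point, J = [[-12.000, 32.000], [-14.000, -20.000]] (det J = 688.000).
Solving J·Δ = −F gives Δ = (0.657, 0.590).
Then the next iterate is (p, q)₁ = (-1.343, -1.410).

(-1.343, -1.410)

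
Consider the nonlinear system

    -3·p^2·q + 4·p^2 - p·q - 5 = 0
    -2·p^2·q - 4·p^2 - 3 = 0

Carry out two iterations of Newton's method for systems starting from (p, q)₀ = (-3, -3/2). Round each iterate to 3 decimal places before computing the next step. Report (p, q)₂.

(-0.875, -2.344)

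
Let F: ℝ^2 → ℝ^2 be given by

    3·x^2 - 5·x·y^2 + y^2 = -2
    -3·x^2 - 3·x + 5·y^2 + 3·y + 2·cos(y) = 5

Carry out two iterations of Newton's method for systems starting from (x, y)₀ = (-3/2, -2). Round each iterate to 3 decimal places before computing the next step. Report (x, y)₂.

At (-3/2, -2): F = (42.750, 5.91771).
Jacobian J = [[6·x - 5·y^2, -10·x·y + 2·y], [-6·x - 3, 10·y - 2·sin(y) + 3]].
At the point, J = [[-29.000, -34.000], [6.000, -15.18141]] (det J = 644.26075).
Solving J·Δ = −F gives Δ = (0.695, 0.665).
Then the next iterate is (x, y)₁ = (-0.805, -1.335).
Round to (-0.805, -1.335) and repeat: F = (12.89976, 0.84428), J = [[-13.74113, -13.41675], [1.830, -8.40534]].
Δ = (0.693, 0.251), so (x, y)₂ = (-0.112, -1.084).

(-0.112, -1.084)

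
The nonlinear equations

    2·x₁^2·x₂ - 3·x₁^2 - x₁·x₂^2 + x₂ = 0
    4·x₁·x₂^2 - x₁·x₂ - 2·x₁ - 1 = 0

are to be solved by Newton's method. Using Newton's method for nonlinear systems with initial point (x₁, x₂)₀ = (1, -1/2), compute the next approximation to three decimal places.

(0.312, -0.731)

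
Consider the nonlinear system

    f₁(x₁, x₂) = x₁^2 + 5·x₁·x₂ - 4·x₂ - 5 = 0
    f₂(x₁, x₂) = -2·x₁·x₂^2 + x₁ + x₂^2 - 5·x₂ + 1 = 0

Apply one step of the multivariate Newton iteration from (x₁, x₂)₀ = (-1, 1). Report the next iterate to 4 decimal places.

At (-1, 1): F = (-13.0000, -2.0000).
Jacobian J = [[2·x₁ + 5·x₂, 5·x₁ - 4], [-2·x₂^2 + 1, -4·x₁·x₂ + 2·x₂ - 5]].
At the point, J = [[3.0000, -9.0000], [-1.0000, 1.0000]] (det J = -6.0000).
Solving J·Δ = −F gives Δ = (-5.1667, -3.1667).
Then the next iterate is (x₁, x₂)₁ = (-6.1667, -2.1667).

(-6.1667, -2.1667)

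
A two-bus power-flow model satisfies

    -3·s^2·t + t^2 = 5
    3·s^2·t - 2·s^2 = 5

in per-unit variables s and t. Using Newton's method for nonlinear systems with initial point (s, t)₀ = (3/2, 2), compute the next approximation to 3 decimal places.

At (3/2, 2): F = (-14.500, 4.000).
Jacobian J = [[-6·s·t, -3·s^2 + 2·t], [6·s·t - 4·s, 3·s^2]].
At the point, J = [[-18.000, -2.750], [12.000, 6.750]] (det J = -88.500).
Solving J·Δ = −F gives Δ = (-0.982, 1.153).
Then the next iterate is (s, t)₁ = (0.518, 3.153).

(0.518, 3.153)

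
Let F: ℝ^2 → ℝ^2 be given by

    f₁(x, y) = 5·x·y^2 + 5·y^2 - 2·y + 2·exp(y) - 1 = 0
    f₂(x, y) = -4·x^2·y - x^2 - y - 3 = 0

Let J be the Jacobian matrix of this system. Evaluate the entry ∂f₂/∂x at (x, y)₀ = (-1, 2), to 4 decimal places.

18.0000

∂f₂/∂x = -8·x·y - 2·x.
At (-1, 2) this is 18.0000.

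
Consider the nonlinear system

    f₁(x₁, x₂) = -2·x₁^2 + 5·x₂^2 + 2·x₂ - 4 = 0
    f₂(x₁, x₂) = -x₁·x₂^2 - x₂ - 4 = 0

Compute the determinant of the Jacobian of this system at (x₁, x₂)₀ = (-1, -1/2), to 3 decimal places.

J = [[-4·x₁, 10·x₂ + 2], [-x₂^2, -2·x₁·x₂ - 1]].
At the point, J = [[4.000, -3.000], [-0.250, -2.000]].
det J = -8.750.

-8.750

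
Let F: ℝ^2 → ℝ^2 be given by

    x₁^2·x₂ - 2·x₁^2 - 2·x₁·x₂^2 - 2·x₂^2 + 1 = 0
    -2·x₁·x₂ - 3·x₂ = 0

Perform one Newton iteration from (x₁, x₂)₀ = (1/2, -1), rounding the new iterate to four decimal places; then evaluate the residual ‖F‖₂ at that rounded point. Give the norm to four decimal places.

13.0230

At (1/2, -1): F = (-2.7500, 4.0000).
Jacobian J = [[2·x₁·x₂ - 4·x₁ - 2·x₂^2, x₁^2 - 4·x₁·x₂ - 4·x₂], [-2·x₂, -2·x₁ - 3]].
At the point, J = [[-5.0000, 6.2500], [2.0000, -4.0000]] (det J = 7.5000).
Solving J·Δ = −F gives Δ = (1.8667, 1.9333).
Then the next iterate is (x₁, x₂)₁ = (2.3667, 0.9333).
Re-evaluating at (2.3667, 0.9333): F = (-10.839994, -7.217582), so ‖F‖₂ = 13.0230.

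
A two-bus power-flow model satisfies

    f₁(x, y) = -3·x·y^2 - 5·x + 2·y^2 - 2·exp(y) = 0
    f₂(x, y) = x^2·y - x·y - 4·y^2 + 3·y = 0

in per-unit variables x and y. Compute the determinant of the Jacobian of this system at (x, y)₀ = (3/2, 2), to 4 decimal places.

307.3624

J = [[-3·y^2 - 5, -6·x·y + 4·y - 2·exp(y)], [2·x·y - y, x^2 - x - 8·y + 3]].
At the point, J = [[-17.0000, -24.778112], [4.0000, -12.2500]].
det J = 307.3624.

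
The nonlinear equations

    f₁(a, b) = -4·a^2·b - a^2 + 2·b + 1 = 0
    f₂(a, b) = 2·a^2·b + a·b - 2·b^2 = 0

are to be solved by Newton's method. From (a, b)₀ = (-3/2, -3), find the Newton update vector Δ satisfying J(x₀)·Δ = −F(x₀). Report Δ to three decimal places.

At (-3/2, -3): F = (19.750, -27.000).
Jacobian J = [[-8·a·b - 2·a, -4·a^2 + 2], [4·a·b + b, 2·a^2 + a - 4·b]].
At the point, J = [[-33.000, -7.000], [15.000, 15.000]] (det J = -390.000).
Solving J·Δ = −F gives Δ = (0.275, 1.525).

(0.275, 1.525)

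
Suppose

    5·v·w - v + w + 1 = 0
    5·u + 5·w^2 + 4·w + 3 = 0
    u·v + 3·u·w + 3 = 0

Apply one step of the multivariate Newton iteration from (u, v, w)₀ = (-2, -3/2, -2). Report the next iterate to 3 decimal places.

(-0.481, -0.556, -1.213)

At (-2, -3/2, -2): F = (15.500, 5.000, 18.000).
Jacobian J = [[0, 5·w - 1, 5·v + 1], [5, 0, 10·w + 4], [v + 3·w, u, 3·u]].
At the point, J = [[0.000, -11.000, -6.500], [5.000, 0.000, -16.000], [-7.500, -2.000, -6.000]] (det J = -1585.000).
Solving J·Δ = −F gives Δ = (1.519, 0.944, 0.787).
Then the next iterate is (u, v, w)₁ = (-0.481, -0.556, -1.213).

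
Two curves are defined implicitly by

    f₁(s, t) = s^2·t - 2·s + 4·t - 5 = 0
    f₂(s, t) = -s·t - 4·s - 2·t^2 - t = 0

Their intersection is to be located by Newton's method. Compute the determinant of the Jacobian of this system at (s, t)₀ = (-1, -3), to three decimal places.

53.000

J = [[2·s·t - 2, s^2 + 4], [-t - 4, -s - 4·t - 1]].
At the point, J = [[4.000, 5.000], [-1.000, 12.000]].
det J = 53.000.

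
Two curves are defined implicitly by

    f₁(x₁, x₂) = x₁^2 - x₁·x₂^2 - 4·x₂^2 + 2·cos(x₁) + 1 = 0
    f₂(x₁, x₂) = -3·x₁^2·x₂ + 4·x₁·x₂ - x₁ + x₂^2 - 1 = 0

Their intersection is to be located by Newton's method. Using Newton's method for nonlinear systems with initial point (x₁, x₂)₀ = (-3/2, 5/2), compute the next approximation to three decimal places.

(-1.013, 1.239)

At (-3/2, 5/2): F = (-12.23353, -25.125).
Jacobian J = [[2·x₁ - x₂^2 - 2·sin(x₁), -2·x₁·x₂ - 8·x₂], [-6·x₁·x₂ + 4·x₂ - 1, -3·x₁^2 + 4·x₁ + 2·x₂]].
At the point, J = [[-7.25501, -12.500], [31.500, -7.750]] (det J = 449.97633).
Solving J·Δ = −F gives Δ = (0.487, -1.261).
Then the next iterate is (x₁, x₂)₁ = (-1.013, 1.239).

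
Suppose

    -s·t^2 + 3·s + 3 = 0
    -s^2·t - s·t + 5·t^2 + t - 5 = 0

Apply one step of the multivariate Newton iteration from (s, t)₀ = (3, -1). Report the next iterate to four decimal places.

At (3, -1): F = (9.0000, 11.0000).
Jacobian J = [[-t^2 + 3, -2·s·t], [-2·s·t - t, -s^2 - s + 10·t + 1]].
At the point, J = [[2.0000, 6.0000], [7.0000, -21.0000]] (det J = -84.0000).
Solving J·Δ = −F gives Δ = (-3.0357, -0.4881).
Then the next iterate is (s, t)₁ = (-0.0357, -1.4881).

(-0.0357, -1.4881)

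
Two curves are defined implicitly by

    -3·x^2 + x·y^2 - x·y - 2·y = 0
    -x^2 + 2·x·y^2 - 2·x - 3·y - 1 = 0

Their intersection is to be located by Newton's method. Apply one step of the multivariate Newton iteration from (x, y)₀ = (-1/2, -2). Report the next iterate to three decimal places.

(-0.386, -4.545)

At (-1/2, -2): F = (0.250, 1.750).
Jacobian J = [[-6·x + y^2 - y, 2·x·y - x - 2], [-2·x + 2·y^2 - 2, 4·x·y - 3]].
At the point, J = [[9.000, 0.500], [7.000, 1.000]] (det J = 5.500).
Solving J·Δ = −F gives Δ = (0.114, -2.545).
Then the next iterate is (x, y)₁ = (-0.386, -4.545).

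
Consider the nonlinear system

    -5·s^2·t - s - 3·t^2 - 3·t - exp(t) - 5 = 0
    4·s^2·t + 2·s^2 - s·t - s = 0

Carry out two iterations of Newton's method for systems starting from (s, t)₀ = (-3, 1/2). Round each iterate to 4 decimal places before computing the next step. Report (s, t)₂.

At (-3, 1/2): F = (-28.398721, 40.5000).
Jacobian J = [[-10·s·t - 1, -5·s^2 - 6·t - exp(t) - 3], [8·s·t + 4·s - t - 1, 4·s^2 - s]].
At the point, J = [[14.0000, -52.648721], [-25.5000, 39.0000]] (det J = -796.542392).
Solving J·Δ = −F gives Δ = (1.2865, -0.1973).
Then the next iterate is (s, t)₁ = (-1.7135, 0.3027).
Round to (-1.7135, 0.3027) and repeat: F = (-10.266751, 11.659349), J = [[4.186765, -20.850120], [-12.306112, 13.457829]].
Δ = (0.5240, -0.3872), so (s, t)₂ = (-1.1895, -0.0845).

(-1.1895, -0.0845)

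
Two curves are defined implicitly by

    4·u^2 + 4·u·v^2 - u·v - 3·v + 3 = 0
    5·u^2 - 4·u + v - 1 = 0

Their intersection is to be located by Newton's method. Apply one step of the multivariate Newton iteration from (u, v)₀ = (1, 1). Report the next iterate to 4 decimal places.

At (1, 1): F = (7.0000, 1.0000).
Jacobian J = [[8·u + 4·v^2 - v, 8·u·v - u - 3], [10·u - 4, 1]].
At the point, J = [[11.0000, 4.0000], [6.0000, 1.0000]] (det J = -13.0000).
Solving J·Δ = −F gives Δ = (0.2308, -2.3846).
Then the next iterate is (u, v)₁ = (1.2308, -1.3846).

(1.2308, -1.3846)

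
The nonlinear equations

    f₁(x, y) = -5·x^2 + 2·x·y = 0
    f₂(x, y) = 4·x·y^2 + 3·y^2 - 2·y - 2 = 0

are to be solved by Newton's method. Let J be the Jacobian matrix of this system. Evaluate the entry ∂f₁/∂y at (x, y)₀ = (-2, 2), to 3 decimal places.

-4.000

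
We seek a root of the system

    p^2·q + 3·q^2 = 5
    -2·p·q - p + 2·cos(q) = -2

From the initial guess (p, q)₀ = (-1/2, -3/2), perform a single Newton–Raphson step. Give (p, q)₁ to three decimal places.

At (-1/2, -3/2): F = (1.375, 1.14147).
Jacobian J = [[2·p·q, p^2 + 6·q], [-2·q - 1, -2·p - 2·sin(q)]].
At the point, J = [[1.500, -8.750], [2.000, 2.99499]] (det J = 21.99248).
Solving J·Δ = −F gives Δ = (-0.641, 0.047).
Then the next iterate is (p, q)₁ = (-1.141, -1.453).

(-1.141, -1.453)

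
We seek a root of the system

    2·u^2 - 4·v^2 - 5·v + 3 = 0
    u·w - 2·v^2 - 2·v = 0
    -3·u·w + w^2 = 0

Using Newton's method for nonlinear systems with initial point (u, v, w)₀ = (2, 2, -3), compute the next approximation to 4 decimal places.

(0.8027, 0.8296, -1.6480)

At (2, 2, -3): F = (-15.0000, -18.0000, 27.0000).
Jacobian J = [[4·u, -8·v - 5, 0], [w, -4·v - 2, u], [-3·w, 0, -3·u + 2·w]].
At the point, J = [[8.0000, -21.0000, 0.0000], [-3.0000, -10.0000, 2.0000], [9.0000, 0.0000, -12.0000]] (det J = 1338.0000).
Solving J·Δ = −F gives Δ = (-1.1973, -1.1704, 1.3520).
Then the next iterate is (u, v, w)₁ = (0.8027, 0.8296, -1.6480).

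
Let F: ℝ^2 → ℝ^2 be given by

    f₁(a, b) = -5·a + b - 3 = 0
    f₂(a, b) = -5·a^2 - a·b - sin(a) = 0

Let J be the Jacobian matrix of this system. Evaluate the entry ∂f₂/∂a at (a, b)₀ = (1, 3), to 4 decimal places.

-13.5403

∂f₂/∂a = -10·a - b - cos(a).
At (1, 3) this is -13.5403.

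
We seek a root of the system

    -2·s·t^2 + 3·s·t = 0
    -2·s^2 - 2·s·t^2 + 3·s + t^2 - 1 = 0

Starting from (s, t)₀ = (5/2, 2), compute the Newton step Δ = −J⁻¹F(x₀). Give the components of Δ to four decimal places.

(-1.2540, -0.1994)

At (5/2, 2): F = (-5.0000, -22.0000).
Jacobian J = [[-2·t^2 + 3·t, -4·s·t + 3·s], [-4·s - 2·t^2 + 3, -4·s·t + 2·t]].
At the point, J = [[-2.0000, -12.5000], [-15.0000, -16.0000]] (det J = -155.5000).
Solving J·Δ = −F gives Δ = (-1.2540, -0.1994).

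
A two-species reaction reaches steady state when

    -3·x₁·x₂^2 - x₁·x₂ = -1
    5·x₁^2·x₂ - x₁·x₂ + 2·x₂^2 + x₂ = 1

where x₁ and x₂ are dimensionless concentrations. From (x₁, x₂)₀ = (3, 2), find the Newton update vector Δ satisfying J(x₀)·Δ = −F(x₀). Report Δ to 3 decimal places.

At (3, 2): F = (-41.000, 93.000).
Jacobian J = [[-3·x₂^2 - x₂, -6·x₁·x₂ - x₁], [10·x₁·x₂ - x₂, 5·x₁^2 - x₁ + 4·x₂ + 1]].
At the point, J = [[-14.000, -39.000], [58.000, 51.000]] (det J = 1548.000).
Solving J·Δ = −F gives Δ = (-0.992, -0.695).

(-0.992, -0.695)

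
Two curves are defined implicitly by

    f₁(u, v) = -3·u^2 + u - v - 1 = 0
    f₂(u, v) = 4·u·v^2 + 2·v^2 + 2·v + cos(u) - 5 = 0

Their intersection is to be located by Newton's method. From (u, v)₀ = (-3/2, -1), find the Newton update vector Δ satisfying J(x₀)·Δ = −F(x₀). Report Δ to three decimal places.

At (-3/2, -1): F = (-8.250, -10.92926).
Jacobian J = [[-6·u + 1, -1], [4·v^2 - sin(u), 8·u·v + 4·v + 2]].
At the point, J = [[10.000, -1.000], [4.99749, 10.000]] (det J = 104.99749).
Solving J·Δ = −F gives Δ = (0.890, 0.648).

(0.890, 0.648)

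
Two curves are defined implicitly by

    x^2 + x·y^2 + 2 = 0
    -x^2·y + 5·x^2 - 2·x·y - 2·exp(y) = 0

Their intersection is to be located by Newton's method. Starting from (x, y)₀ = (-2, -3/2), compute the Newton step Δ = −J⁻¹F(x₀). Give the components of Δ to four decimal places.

(0.8502, -0.0020)

At (-2, -3/2): F = (1.5000, 19.553740).
Jacobian J = [[2·x + y^2, 2·x·y], [-2·x·y + 10·x - 2·y, -x^2 - 2·x - 2·exp(y)]].
At the point, J = [[-1.7500, 6.0000], [-23.0000, -0.446260]] (det J = 138.780956).
Solving J·Δ = −F gives Δ = (0.8502, -0.0020).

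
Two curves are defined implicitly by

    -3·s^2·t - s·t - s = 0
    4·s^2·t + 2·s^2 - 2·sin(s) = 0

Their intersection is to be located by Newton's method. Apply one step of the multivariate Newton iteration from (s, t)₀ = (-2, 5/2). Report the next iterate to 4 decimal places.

At (-2, 5/2): F = (-23.0000, 49.818595).
Jacobian J = [[-6·s·t - t - 1, -3·s^2 - s], [8·s·t + 4·s - 2·cos(s), 4·s^2]].
At the point, J = [[26.5000, -10.0000], [-47.167706, 16.0000]] (det J = -47.677063).
Solving J·Δ = −F gives Δ = (2.7306, 4.9360).
Then the next iterate is (s, t)₁ = (0.7306, 7.4360).

(0.7306, 7.4360)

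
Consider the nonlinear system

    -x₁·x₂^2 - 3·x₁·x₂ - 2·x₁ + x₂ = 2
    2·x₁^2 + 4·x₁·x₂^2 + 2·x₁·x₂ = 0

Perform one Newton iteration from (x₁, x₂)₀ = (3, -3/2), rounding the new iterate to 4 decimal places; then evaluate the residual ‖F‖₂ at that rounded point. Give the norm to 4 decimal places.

At (3, -3/2): F = (-2.7500, 36.0000).
Jacobian J = [[-x₂^2 - 3·x₂ - 2, -2·x₁·x₂ - 3·x₁ + 1], [4·x₁ + 4·x₂^2 + 2·x₂, 8·x₁·x₂ + 2·x₁]].
At the point, J = [[0.2500, 1.0000], [18.0000, -30.0000]] (det J = -25.5000).
Solving J·Δ = −F gives Δ = (1.8235, 2.2941).
Then the next iterate is (x₁, x₂)₁ = (4.8235, 0.7941).
Re-evaluating at (4.8235, 0.7941): F = (-25.385598, 66.359683), so ‖F‖₂ = 71.0495.

71.0495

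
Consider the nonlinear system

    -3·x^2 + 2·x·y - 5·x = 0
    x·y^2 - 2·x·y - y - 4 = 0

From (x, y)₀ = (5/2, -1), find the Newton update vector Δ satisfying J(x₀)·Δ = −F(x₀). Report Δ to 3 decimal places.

(-1.657, -0.043)

At (5/2, -1): F = (-36.250, 4.500).
Jacobian J = [[-6·x + 2·y - 5, 2·x], [y^2 - 2·y, 2·x·y - 2·x - 1]].
At the point, J = [[-22.000, 5.000], [3.000, -11.000]] (det J = 227.000).
Solving J·Δ = −F gives Δ = (-1.657, -0.043).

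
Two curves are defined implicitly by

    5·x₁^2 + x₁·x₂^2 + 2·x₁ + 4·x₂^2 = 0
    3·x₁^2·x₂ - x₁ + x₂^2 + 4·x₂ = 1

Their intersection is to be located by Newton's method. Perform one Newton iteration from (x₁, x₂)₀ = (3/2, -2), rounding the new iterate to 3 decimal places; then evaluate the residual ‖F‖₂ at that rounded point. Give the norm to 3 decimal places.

11.907

At (3/2, -2): F = (36.250, -20.000).
Jacobian J = [[10·x₁ + x₂^2 + 2, 2·x₁·x₂ + 8·x₂], [6·x₁·x₂ - 1, 3·x₁^2 + 2·x₂ + 4]].
At the point, J = [[21.000, -22.000], [-19.000, 6.750]] (det J = -276.250).
Solving J·Δ = −F gives Δ = (-0.707, 0.973).
Then the next iterate is (x₁, x₂)₁ = (0.793, -1.027).
Re-evaluating at (0.793, -1.027): F = (9.78556, -6.78375), so ‖F‖₂ = 11.907.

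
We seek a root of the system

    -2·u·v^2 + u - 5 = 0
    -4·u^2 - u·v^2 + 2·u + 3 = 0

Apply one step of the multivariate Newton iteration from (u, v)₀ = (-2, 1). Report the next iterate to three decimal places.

At (-2, 1): F = (-3.000, -15.000).
Jacobian J = [[-2·v^2 + 1, -4·u·v], [-8·u - v^2 + 2, -2·u·v]].
At the point, J = [[-1.000, 8.000], [17.000, 4.000]] (det J = -140.000).
Solving J·Δ = −F gives Δ = (0.771, 0.471).
Then the next iterate is (u, v)₁ = (-1.229, 1.471).

(-1.229, 1.471)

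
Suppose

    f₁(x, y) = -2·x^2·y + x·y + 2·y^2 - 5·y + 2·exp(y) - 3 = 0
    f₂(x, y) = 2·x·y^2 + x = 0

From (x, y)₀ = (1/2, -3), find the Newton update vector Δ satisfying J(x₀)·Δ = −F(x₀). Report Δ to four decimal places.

At (1/2, -3): F = (30.099574, 9.5000).
Jacobian J = [[-4·x·y + y, -2·x^2 + x + 4·y + 2·exp(y) - 5], [2·y^2 + 1, 4·x·y]].
At the point, J = [[3.0000, -16.900426], [19.0000, -6.0000]] (det J = 303.108091).
Solving J·Δ = −F gives Δ = (0.0661, 1.7927).

(0.0661, 1.7927)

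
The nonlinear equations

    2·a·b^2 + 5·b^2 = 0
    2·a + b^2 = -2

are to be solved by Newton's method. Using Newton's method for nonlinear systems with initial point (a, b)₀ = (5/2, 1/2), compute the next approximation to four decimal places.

At (5/2, 1/2): F = (2.5000, 7.2500).
Jacobian J = [[2·b^2, 4·a·b + 10·b], [2, 2·b]].
At the point, J = [[0.5000, 10.0000], [2.0000, 1.0000]] (det J = -19.5000).
Solving J·Δ = −F gives Δ = (-3.5897, -0.0705).
Then the next iterate is (a, b)₁ = (-1.0897, 0.4295).

(-1.0897, 0.4295)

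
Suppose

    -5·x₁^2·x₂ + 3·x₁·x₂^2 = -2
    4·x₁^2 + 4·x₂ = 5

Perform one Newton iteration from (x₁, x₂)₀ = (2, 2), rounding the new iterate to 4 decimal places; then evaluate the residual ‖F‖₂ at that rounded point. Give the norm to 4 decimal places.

2.2675

At (2, 2): F = (-14.0000, 19.0000).
Jacobian J = [[-10·x₁·x₂ + 3·x₂^2, -5·x₁^2 + 6·x₁·x₂], [8·x₁, 4]].
At the point, J = [[-28.0000, 4.0000], [16.0000, 4.0000]] (det J = -176.0000).
Solving J·Δ = −F gives Δ = (-0.7500, -1.7500).
Then the next iterate is (x₁, x₂)₁ = (1.2500, 0.2500).
Re-evaluating at (1.2500, 0.2500): F = (0.281250, 2.2500), so ‖F‖₂ = 2.2675.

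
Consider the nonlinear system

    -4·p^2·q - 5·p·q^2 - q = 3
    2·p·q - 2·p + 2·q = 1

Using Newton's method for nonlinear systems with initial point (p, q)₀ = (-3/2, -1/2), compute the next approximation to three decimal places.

(-0.619, -0.644)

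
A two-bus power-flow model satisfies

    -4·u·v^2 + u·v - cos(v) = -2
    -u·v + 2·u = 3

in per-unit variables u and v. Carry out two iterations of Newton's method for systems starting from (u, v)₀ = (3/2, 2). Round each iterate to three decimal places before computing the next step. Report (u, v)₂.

(1.000, -0.307)

At (3/2, 2): F = (-18.58385, -3.000).
Jacobian J = [[-4·v^2 + v, -8·u·v + u + sin(v)], [-v + 2, -u]].
At the point, J = [[-14.000, -21.59070], [0.000, -1.500]] (det J = 21.000).
Solving J·Δ = −F gives Δ = (1.757, -2.000).
Then the next iterate is (u, v)₁ = (3.257, 0.000).
Round to (3.257, 0.000) and repeat: F = (1.000, 3.514), J = [[0.000, 3.257], [2.000, -3.257]].
Δ = (-2.257, -0.307), so (u, v)₂ = (1.000, -0.307).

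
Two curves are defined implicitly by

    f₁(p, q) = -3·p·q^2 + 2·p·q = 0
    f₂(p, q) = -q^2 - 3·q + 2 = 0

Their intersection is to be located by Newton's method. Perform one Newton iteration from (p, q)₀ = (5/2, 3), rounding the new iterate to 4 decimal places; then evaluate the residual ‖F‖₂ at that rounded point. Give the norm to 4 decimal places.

7.5870

At (5/2, 3): F = (-52.5000, -16.0000).
Jacobian J = [[-3·q^2 + 2·q, -6·p·q + 2·p], [0, -2·q - 3]].
At the point, J = [[-21.0000, -40.0000], [0.0000, -9.0000]] (det J = 189.0000).
Solving J·Δ = −F gives Δ = (0.8862, -1.7778).
Then the next iterate is (p, q)₁ = (3.3862, 1.2222).
Re-evaluating at (3.3862, 1.2222): F = (-6.897413, -3.160373), so ‖F‖₂ = 7.5870.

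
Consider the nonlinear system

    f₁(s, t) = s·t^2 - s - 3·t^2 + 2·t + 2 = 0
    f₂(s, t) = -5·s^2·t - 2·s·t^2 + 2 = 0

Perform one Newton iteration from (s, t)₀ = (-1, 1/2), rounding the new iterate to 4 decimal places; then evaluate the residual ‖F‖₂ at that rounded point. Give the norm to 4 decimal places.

4.6084

At (-1, 1/2): F = (3.0000, 0.0000).
Jacobian J = [[t^2 - 1, 2·s·t - 6·t + 2], [-10·s·t - 2·t^2, -5·s^2 - 4·s·t]].
At the point, J = [[-0.7500, -2.0000], [4.5000, -3.0000]] (det J = 11.2500).
Solving J·Δ = −F gives Δ = (0.8000, 1.2000).
Then the next iterate is (s, t)₁ = (-0.2000, 1.7000).
Re-evaluating at (-0.2000, 1.7000): F = (-3.6480, 2.8160), so ‖F‖₂ = 4.6084.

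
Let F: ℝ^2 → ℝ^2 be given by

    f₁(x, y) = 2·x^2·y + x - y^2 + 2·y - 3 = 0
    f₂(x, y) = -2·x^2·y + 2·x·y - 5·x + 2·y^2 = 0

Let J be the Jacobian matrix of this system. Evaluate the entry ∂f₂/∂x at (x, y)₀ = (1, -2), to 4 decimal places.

-1.0000

∂f₂/∂x = -4·x·y + 2·y - 5.
At (1, -2) this is -1.0000.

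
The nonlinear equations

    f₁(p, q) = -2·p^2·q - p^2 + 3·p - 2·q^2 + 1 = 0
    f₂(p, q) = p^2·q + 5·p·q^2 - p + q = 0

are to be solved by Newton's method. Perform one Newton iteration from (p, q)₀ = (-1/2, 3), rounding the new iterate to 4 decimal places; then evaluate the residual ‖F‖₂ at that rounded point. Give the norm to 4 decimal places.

At (-1/2, 3): F = (-20.2500, -18.2500).
Jacobian J = [[-4·p·q - 2·p + 3, -2·p^2 - 4·q], [2·p·q + 5·q^2 - 1, p^2 + 10·p·q + 1]].
At the point, J = [[10.0000, -12.5000], [41.0000, -13.7500]] (det J = 375.0000).
Solving J·Δ = −F gives Δ = (-0.1342, -1.7273).
Then the next iterate is (p, q)₁ = (-0.6342, 1.2727).
Re-evaluating at (-0.6342, 1.2727): F = (-5.568125, -2.717484), so ‖F‖₂ = 6.1959.

6.1959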